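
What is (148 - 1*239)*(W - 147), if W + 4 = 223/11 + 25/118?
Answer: 15416219/1298 ≈ 11877.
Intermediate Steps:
W = 21397/1298 (W = -4 + (223/11 + 25/118) = -4 + 26589/1298 = 21397/1298 ≈ 16.485)
(148 - 1*239)*(W - 147) = (148 - 1*239)*(21397/1298 - 147) = (148 - 239)*(-169409/1298) = -91*(-169409/1298) = 15416219/1298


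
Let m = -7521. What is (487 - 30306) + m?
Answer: -37340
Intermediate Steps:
(487 - 30306) + m = (487 - 30306) - 7521 = -29819 - 7521 = -37340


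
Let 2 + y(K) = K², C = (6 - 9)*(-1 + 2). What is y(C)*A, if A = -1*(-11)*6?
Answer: 462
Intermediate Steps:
C = -3 (C = -3*1 = -3)
A = 66 (A = 11*6 = 66)
y(K) = -2 + K²
y(C)*A = (-2 + (-3)²)*66 = (-2 + 9)*66 = 7*66 = 462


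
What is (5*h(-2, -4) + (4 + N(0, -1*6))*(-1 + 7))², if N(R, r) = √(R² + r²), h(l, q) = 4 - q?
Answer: 10000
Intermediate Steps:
(5*h(-2, -4) + (4 + N(0, -1*6))*(-1 + 7))² = (5*(4 - 1*(-4)) + (4 + √(0² + (-1*6)²))*(-1 + 7))² = (5*(4 + 4) + (4 + √(0 + (-6)²))*6)² = (5*8 + (4 + √(0 + 36))*6)² = (40 + (4 + √36)*6)² = (40 + (4 + 6)*6)² = (40 + 10*6)² = (40 + 60)² = 100² = 10000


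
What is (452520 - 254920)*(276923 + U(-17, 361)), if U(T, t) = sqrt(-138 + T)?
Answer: 54719984800 + 197600*I*sqrt(155) ≈ 5.472e+10 + 2.4601e+6*I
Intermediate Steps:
(452520 - 254920)*(276923 + U(-17, 361)) = (452520 - 254920)*(276923 + sqrt(-138 - 17)) = 197600*(276923 + sqrt(-155)) = 197600*(276923 + I*sqrt(155)) = 54719984800 + 197600*I*sqrt(155)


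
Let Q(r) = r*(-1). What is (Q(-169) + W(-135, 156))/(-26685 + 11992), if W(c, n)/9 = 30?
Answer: -439/14693 ≈ -0.029878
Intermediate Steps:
W(c, n) = 270 (W(c, n) = 9*30 = 270)
Q(r) = -r
(Q(-169) + W(-135, 156))/(-26685 + 11992) = (-1*(-169) + 270)/(-26685 + 11992) = (169 + 270)/(-14693) = 439*(-1/14693) = -439/14693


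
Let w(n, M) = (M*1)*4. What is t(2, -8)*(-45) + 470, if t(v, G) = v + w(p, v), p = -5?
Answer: 20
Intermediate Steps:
w(n, M) = 4*M (w(n, M) = M*4 = 4*M)
t(v, G) = 5*v (t(v, G) = v + 4*v = 5*v)
t(2, -8)*(-45) + 470 = (5*2)*(-45) + 470 = 10*(-45) + 470 = -450 + 470 = 20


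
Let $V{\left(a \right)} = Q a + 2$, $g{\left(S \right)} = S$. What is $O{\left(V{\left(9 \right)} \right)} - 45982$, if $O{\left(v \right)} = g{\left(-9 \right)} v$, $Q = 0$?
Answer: $-46000$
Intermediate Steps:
$V{\left(a \right)} = 2$ ($V{\left(a \right)} = 0 a + 2 = 0 + 2 = 2$)
$O{\left(v \right)} = - 9 v$
$O{\left(V{\left(9 \right)} \right)} - 45982 = \left(-9\right) 2 - 45982 = -18 - 45982 = -46000$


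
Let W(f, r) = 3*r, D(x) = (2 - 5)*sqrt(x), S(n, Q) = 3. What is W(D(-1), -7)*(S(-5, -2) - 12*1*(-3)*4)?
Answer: -3087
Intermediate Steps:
D(x) = -3*sqrt(x)
W(D(-1), -7)*(S(-5, -2) - 12*1*(-3)*4) = (3*(-7))*(3 - 12*1*(-3)*4) = -21*(3 - (-36)*4) = -21*(3 - 12*(-12)) = -21*(3 + 144) = -21*147 = -3087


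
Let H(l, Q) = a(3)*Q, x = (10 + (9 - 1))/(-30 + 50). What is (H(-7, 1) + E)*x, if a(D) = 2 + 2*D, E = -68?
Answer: -54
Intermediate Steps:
x = 9/10 (x = (10 + 8)/20 = 18*(1/20) = 9/10 ≈ 0.90000)
H(l, Q) = 8*Q (H(l, Q) = (2 + 2*3)*Q = (2 + 6)*Q = 8*Q)
(H(-7, 1) + E)*x = (8*1 - 68)*(9/10) = (8 - 68)*(9/10) = -60*9/10 = -54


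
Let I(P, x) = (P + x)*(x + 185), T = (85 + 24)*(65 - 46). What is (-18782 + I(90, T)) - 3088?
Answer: 4853346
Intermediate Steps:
T = 2071 (T = 109*19 = 2071)
I(P, x) = (185 + x)*(P + x) (I(P, x) = (P + x)*(185 + x) = (185 + x)*(P + x))
(-18782 + I(90, T)) - 3088 = (-18782 + (2071**2 + 185*90 + 185*2071 + 90*2071)) - 3088 = (-18782 + (4289041 + 16650 + 383135 + 186390)) - 3088 = (-18782 + 4875216) - 3088 = 4856434 - 3088 = 4853346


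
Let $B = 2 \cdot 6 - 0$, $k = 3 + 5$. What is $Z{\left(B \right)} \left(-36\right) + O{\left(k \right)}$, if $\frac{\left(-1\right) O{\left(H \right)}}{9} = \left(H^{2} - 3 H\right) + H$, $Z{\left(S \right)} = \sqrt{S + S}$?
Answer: $-432 - 72 \sqrt{6} \approx -608.36$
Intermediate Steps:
$k = 8$
$B = 12$ ($B = 12 + 0 = 12$)
$Z{\left(S \right)} = \sqrt{2} \sqrt{S}$ ($Z{\left(S \right)} = \sqrt{2 S} = \sqrt{2} \sqrt{S}$)
$O{\left(H \right)} = - 9 H^{2} + 18 H$ ($O{\left(H \right)} = - 9 \left(\left(H^{2} - 3 H\right) + H\right) = - 9 \left(H^{2} - 2 H\right) = - 9 H^{2} + 18 H$)
$Z{\left(B \right)} \left(-36\right) + O{\left(k \right)} = \sqrt{2} \sqrt{12} \left(-36\right) + 9 \cdot 8 \left(2 - 8\right) = \sqrt{2} \cdot 2 \sqrt{3} \left(-36\right) + 9 \cdot 8 \left(2 - 8\right) = 2 \sqrt{6} \left(-36\right) + 9 \cdot 8 \left(-6\right) = - 72 \sqrt{6} - 432 = -432 - 72 \sqrt{6}$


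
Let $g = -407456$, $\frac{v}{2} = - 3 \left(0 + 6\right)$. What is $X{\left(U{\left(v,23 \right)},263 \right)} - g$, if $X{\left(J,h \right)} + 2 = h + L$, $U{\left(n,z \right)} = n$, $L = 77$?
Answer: $407794$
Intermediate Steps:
$v = -36$ ($v = 2 \left(- 3 \left(0 + 6\right)\right) = 2 \left(\left(-3\right) 6\right) = 2 \left(-18\right) = -36$)
$X{\left(J,h \right)} = 75 + h$ ($X{\left(J,h \right)} = -2 + \left(h + 77\right) = -2 + \left(77 + h\right) = 75 + h$)
$X{\left(U{\left(v,23 \right)},263 \right)} - g = \left(75 + 263\right) - -407456 = 338 + 407456 = 407794$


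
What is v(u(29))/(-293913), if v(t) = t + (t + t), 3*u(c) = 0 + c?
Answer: -29/293913 ≈ -9.8669e-5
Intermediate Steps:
u(c) = c/3 (u(c) = (0 + c)/3 = c/3)
v(t) = 3*t (v(t) = t + 2*t = 3*t)
v(u(29))/(-293913) = (3*((1/3)*29))/(-293913) = (3*(29/3))*(-1/293913) = 29*(-1/293913) = -29/293913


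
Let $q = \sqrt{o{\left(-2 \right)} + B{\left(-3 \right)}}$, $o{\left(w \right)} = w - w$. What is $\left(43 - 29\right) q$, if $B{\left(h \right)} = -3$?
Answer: $14 i \sqrt{3} \approx 24.249 i$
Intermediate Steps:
$o{\left(w \right)} = 0$
$q = i \sqrt{3}$ ($q = \sqrt{0 - 3} = \sqrt{-3} = i \sqrt{3} \approx 1.732 i$)
$\left(43 - 29\right) q = \left(43 - 29\right) i \sqrt{3} = 14 i \sqrt{3}$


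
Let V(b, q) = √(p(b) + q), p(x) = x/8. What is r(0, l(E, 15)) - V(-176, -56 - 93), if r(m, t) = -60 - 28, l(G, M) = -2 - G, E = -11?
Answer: -88 - 3*I*√19 ≈ -88.0 - 13.077*I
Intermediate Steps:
p(x) = x/8 (p(x) = x*(⅛) = x/8)
r(m, t) = -88
V(b, q) = √(q + b/8) (V(b, q) = √(b/8 + q) = √(q + b/8))
r(0, l(E, 15)) - V(-176, -56 - 93) = -88 - √(2*(-176) + 16*(-56 - 93))/4 = -88 - √(-352 + 16*(-149))/4 = -88 - √(-352 - 2384)/4 = -88 - √(-2736)/4 = -88 - 12*I*√19/4 = -88 - 3*I*√19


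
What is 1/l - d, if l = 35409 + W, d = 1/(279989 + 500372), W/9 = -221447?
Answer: -2737975/1527645618654 ≈ -1.7923e-6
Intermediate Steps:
W = -1993023 (W = 9*(-221447) = -1993023)
d = 1/780361 ≈ 1.2815e-6
l = -1957614 (l = 35409 - 1993023 = -1957614)
1/l - d = 1/(-1957614) - 1*1/780361 = -1/1957614 - 1/780361 = -2737975/1527645618654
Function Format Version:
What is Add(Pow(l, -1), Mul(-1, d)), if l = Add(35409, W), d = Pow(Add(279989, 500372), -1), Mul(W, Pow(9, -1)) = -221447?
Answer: Rational(-2737975, 1527645618654) ≈ -1.7923e-6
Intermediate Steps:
W = -1993023 (W = Mul(9, -221447) = -1993023)
d = Rational(1, 780361) (d = Pow(780361, -1) = Rational(1, 780361) ≈ 1.2815e-6)
l = -1957614 (l = Add(35409, -1993023) = -1957614)
Add(Pow(l, -1), Mul(-1, d)) = Add(Pow(-1957614, -1), Mul(-1, Rational(1, 780361))) = Add(Rational(-1, 1957614), Rational(-1, 780361)) = Rational(-2737975, 1527645618654)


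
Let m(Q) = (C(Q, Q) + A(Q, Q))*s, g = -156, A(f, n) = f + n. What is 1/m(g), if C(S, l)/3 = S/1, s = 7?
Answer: -1/5460 ≈ -0.00018315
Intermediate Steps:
C(S, l) = 3*S (C(S, l) = 3*(S/1) = 3*(S*1) = 3*S)
m(Q) = 35*Q (m(Q) = (3*Q + (Q + Q))*7 = (3*Q + 2*Q)*7 = (5*Q)*7 = 35*Q)
1/m(g) = 1/(35*(-156)) = 1/(-5460) = -1/5460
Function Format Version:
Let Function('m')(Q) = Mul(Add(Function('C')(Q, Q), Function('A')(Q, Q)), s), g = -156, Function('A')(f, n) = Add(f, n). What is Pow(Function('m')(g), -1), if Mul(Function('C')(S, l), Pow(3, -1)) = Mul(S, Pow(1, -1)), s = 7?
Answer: Rational(-1, 5460) ≈ -0.00018315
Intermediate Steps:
Function('C')(S, l) = Mul(3, S) (Function('C')(S, l) = Mul(3, Mul(S, Pow(1, -1))) = Mul(3, Mul(S, 1)) = Mul(3, S))
Function('m')(Q) = Mul(35, Q) (Function('m')(Q) = Mul(Add(Mul(3, Q), Add(Q, Q)), 7) = Mul(Add(Mul(3, Q), Mul(2, Q)), 7) = Mul(Mul(5, Q), 7) = Mul(35, Q))
Pow(Function('m')(g), -1) = Pow(Mul(35, -156), -1) = Pow(-5460, -1) = Rational(-1, 5460)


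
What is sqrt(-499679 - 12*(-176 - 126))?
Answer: I*sqrt(496055) ≈ 704.31*I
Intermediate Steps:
sqrt(-499679 - 12*(-176 - 126)) = sqrt(-499679 - 12*(-302)) = sqrt(-499679 + 3624) = sqrt(-496055) = I*sqrt(496055)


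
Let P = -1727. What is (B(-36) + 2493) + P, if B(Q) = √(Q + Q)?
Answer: 766 + 6*I*√2 ≈ 766.0 + 8.4853*I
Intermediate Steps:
B(Q) = √2*√Q (B(Q) = √(2*Q) = √2*√Q)
(B(-36) + 2493) + P = (√2*√(-36) + 2493) - 1727 = (√2*(6*I) + 2493) - 1727 = (6*I*√2 + 2493) - 1727 = (2493 + 6*I*√2) - 1727 = 766 + 6*I*√2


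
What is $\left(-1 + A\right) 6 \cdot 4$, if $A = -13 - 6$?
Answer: $-480$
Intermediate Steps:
$A = -19$
$\left(-1 + A\right) 6 \cdot 4 = \left(-1 - 19\right) 6 \cdot 4 = \left(-20\right) 24 = -480$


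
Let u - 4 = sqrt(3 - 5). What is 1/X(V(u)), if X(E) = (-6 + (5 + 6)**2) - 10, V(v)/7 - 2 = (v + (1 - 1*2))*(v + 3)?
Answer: 1/105 ≈ 0.0095238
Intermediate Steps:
u = 4 + I*sqrt(2) (u = 4 + sqrt(3 - 5) = 4 + sqrt(-2) = 4 + I*sqrt(2) ≈ 4.0 + 1.4142*I)
V(v) = 14 + 7*(-1 + v)*(3 + v) (V(v) = 14 + 7*((v + (1 - 1*2))*(v + 3)) = 14 + 7*((v + (1 - 2))*(3 + v)) = 14 + 7*((v - 1)*(3 + v)) = 14 + 7*((-1 + v)*(3 + v)) = 14 + 7*(-1 + v)*(3 + v))
X(E) = 105 (X(E) = (-6 + 11**2) - 10 = (-6 + 121) - 10 = 115 - 10 = 105)
1/X(V(u)) = 1/105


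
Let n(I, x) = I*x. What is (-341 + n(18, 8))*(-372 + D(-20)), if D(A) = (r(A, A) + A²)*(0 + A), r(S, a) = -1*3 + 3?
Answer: 1649284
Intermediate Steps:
r(S, a) = 0 (r(S, a) = -3 + 3 = 0)
D(A) = A³ (D(A) = (0 + A²)*(0 + A) = A²*A = A³)
(-341 + n(18, 8))*(-372 + D(-20)) = (-341 + 18*8)*(-372 + (-20)³) = (-341 + 144)*(-372 - 8000) = -197*(-8372) = 1649284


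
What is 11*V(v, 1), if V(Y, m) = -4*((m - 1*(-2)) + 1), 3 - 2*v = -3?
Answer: -176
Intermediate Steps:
v = 3 (v = 3/2 - ½*(-3) = 3/2 + 3/2 = 3)
V(Y, m) = -12 - 4*m (V(Y, m) = -4*((m + 2) + 1) = -4*((2 + m) + 1) = -4*(3 + m) = -12 - 4*m)
11*V(v, 1) = 11*(-12 - 4*1) = 11*(-12 - 4) = 11*(-16) = -176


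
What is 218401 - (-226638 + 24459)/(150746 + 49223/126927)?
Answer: 4178863825236698/19133786765 ≈ 2.1840e+5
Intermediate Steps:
218401 - (-226638 + 24459)/(150746 + 49223/126927) = 218401 - (-202179)/(150746 + 49223*(1/126927)) = 218401 - (-202179)/(150746 + 49223/126927) = 218401 - (-202179)/19133786765/126927 = 218401 - (-202179)*126927/19133786765 = 218401 - 1*(-25661973933/19133786765) = 218401 + 25661973933/19133786765 = 4178863825236698/19133786765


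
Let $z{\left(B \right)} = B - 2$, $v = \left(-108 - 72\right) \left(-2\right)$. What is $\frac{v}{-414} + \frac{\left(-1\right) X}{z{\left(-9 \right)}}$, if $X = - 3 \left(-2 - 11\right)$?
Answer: $\frac{677}{253} \approx 2.6759$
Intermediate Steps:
$v = 360$ ($v = \left(-180\right) \left(-2\right) = 360$)
$X = 39$ ($X = \left(-3\right) \left(-13\right) = 39$)
$z{\left(B \right)} = -2 + B$ ($z{\left(B \right)} = B - 2 = -2 + B$)
$\frac{v}{-414} + \frac{\left(-1\right) X}{z{\left(-9 \right)}} = \frac{360}{-414} + \frac{\left(-1\right) 39}{-2 - 9} = 360 \left(- \frac{1}{414}\right) - \frac{39}{-11} = - \frac{20}{23} - - \frac{39}{11} = - \frac{20}{23} + \frac{39}{11} = \frac{677}{253}$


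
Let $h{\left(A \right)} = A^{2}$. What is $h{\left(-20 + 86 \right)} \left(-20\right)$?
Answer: $-87120$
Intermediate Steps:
$h{\left(-20 + 86 \right)} \left(-20\right) = \left(-20 + 86\right)^{2} \left(-20\right) = 66^{2} \left(-20\right) = 4356 \left(-20\right) = -87120$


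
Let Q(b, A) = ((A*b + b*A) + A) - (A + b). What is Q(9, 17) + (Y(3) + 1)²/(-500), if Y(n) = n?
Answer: 37121/125 ≈ 296.97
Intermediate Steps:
Q(b, A) = -b + 2*A*b (Q(b, A) = ((A*b + A*b) + A) + (-A - b) = (2*A*b + A) + (-A - b) = (A + 2*A*b) + (-A - b) = -b + 2*A*b)
Q(9, 17) + (Y(3) + 1)²/(-500) = 9*(-1 + 2*17) + (3 + 1)²/(-500) = 9*(-1 + 34) + 4²*(-1/500) = 9*33 + 16*(-1/500) = 297 - 4/125 = 37121/125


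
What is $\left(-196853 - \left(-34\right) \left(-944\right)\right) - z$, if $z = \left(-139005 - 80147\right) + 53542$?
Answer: $-63339$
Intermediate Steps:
$z = -165610$ ($z = -219152 + 53542 = -165610$)
$\left(-196853 - \left(-34\right) \left(-944\right)\right) - z = \left(-196853 - \left(-34\right) \left(-944\right)\right) - -165610 = \left(-196853 - 32096\right) + 165610 = -228949 + 165610 = -63339$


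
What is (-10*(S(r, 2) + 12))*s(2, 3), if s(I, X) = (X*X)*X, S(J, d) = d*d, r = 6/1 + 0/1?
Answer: -4320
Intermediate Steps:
r = 6 (r = 6*1 + 0*1 = 6 + 0 = 6)
S(J, d) = d²
s(I, X) = X³ (s(I, X) = X²*X = X³)
(-10*(S(r, 2) + 12))*s(2, 3) = -10*(2² + 12)*3³ = -10*(4 + 12)*27 = -10*16*27 = -160*27 = -4320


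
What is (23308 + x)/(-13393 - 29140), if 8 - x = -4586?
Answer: -27902/42533 ≈ -0.65601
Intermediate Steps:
x = 4594 (x = 8 - 1*(-4586) = 8 + 4586 = 4594)
(23308 + x)/(-13393 - 29140) = (23308 + 4594)/(-13393 - 29140) = 27902/(-42533) = 27902*(-1/42533) = -27902/42533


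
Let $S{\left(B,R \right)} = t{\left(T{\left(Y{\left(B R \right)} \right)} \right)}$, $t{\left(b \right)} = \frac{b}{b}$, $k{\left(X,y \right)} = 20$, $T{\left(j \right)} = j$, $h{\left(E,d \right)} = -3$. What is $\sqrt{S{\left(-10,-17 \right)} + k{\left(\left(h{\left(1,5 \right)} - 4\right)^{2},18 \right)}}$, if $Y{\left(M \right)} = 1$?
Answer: $\sqrt{21} \approx 4.5826$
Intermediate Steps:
$t{\left(b \right)} = 1$
$S{\left(B,R \right)} = 1$
$\sqrt{S{\left(-10,-17 \right)} + k{\left(\left(h{\left(1,5 \right)} - 4\right)^{2},18 \right)}} = \sqrt{1 + 20} = \sqrt{21}$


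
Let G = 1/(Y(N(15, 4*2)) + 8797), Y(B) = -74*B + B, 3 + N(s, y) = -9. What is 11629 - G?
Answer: 112487316/9673 ≈ 11629.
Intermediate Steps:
N(s, y) = -12 (N(s, y) = -3 - 9 = -12)
Y(B) = -73*B
G = 1/9673 (G = 1/(-73*(-12) + 8797) = 1/(876 + 8797) = 1/9673 ≈ 0.00010338)
11629 - G = 11629 - 1*1/9673 = 11629 - 1/9673 = 112487316/9673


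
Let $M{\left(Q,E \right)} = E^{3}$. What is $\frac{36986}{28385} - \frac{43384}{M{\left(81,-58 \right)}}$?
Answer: $\frac{36413221}{23871785} \approx 1.5254$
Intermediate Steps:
$\frac{36986}{28385} - \frac{43384}{M{\left(81,-58 \right)}} = \frac{36986}{28385} - \frac{43384}{\left(-58\right)^{3}} = 36986 \cdot \frac{1}{28385} - \frac{43384}{-195112} = \frac{36986}{28385} - - \frac{187}{841} = \frac{36986}{28385} + \frac{187}{841} = \frac{36413221}{23871785}$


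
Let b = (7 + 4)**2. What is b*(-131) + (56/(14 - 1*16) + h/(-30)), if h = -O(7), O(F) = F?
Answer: -476363/30 ≈ -15879.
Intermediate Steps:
h = -7 (h = -1*7 = -7)
b = 121 (b = 11**2 = 121)
b*(-131) + (56/(14 - 1*16) + h/(-30)) = 121*(-131) + (56/(14 - 1*16) - 7/(-30)) = -15851 + (56/(14 - 16) - 7*(-1/30)) = -15851 + (56/(-2) + 7/30) = -15851 + (56*(-1/2) + 7/30) = -15851 + (-28 + 7/30) = -15851 - 833/30 = -476363/30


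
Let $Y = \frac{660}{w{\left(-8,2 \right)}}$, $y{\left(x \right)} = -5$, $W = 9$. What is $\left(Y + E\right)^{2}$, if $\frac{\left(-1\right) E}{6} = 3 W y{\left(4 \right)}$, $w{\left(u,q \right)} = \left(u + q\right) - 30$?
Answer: $\frac{5640625}{9} \approx 6.2674 \cdot 10^{5}$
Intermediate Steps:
$w{\left(u,q \right)} = -30 + q + u$ ($w{\left(u,q \right)} = \left(q + u\right) - 30 = -30 + q + u$)
$Y = - \frac{55}{3}$ ($Y = \frac{660}{-30 + 2 - 8} = \frac{660}{-36} = 660 \left(- \frac{1}{36}\right) = - \frac{55}{3} \approx -18.333$)
$E = 810$ ($E = - 6 \cdot 3 \cdot 9 \left(-5\right) = - 6 \cdot 27 \left(-5\right) = \left(-6\right) \left(-135\right) = 810$)
$\left(Y + E\right)^{2} = \left(- \frac{55}{3} + 810\right)^{2} = \left(\frac{2375}{3}\right)^{2} = \frac{5640625}{9}$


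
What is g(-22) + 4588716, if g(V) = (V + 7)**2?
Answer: 4588941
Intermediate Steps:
g(V) = (7 + V)**2
g(-22) + 4588716 = (7 - 22)**2 + 4588716 = (-15)**2 + 4588716 = 225 + 4588716 = 4588941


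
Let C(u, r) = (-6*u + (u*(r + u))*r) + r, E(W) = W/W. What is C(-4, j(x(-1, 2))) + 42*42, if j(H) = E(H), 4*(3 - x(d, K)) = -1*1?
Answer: 1801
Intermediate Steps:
E(W) = 1
x(d, K) = 13/4 (x(d, K) = 3 - (-1)/4 = 3 - ¼*(-1) = 3 + ¼ = 13/4)
j(H) = 1
C(u, r) = r - 6*u + r*u*(r + u) (C(u, r) = (-6*u + r*u*(r + u)) + r = r - 6*u + r*u*(r + u))
C(-4, j(x(-1, 2))) + 42*42 = (1 - 6*(-4) + 1*(-4)² - 4*1²) + 42*42 = (1 + 24 + 1*16 - 4*1) + 1764 = (1 + 24 + 16 - 4) + 1764 = 37 + 1764 = 1801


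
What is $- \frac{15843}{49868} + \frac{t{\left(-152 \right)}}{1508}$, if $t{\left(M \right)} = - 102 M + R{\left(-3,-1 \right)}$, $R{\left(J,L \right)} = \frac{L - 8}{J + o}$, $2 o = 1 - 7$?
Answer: $\frac{28820655}{2892344} \approx 9.9645$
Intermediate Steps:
$o = -3$ ($o = \frac{1 - 7}{2} = \frac{1}{2} \left(-6\right) = -3$)
$R{\left(J,L \right)} = \frac{-8 + L}{-3 + J}$ ($R{\left(J,L \right)} = \frac{L - 8}{J - 3} = \frac{-8 + L}{-3 + J}$)
$t{\left(M \right)} = \frac{3}{2} - 102 M$ ($t{\left(M \right)} = - 102 M + \frac{-8 - 1}{-3 - 3} = - 102 M + \frac{1}{-6} \left(-9\right) = - 102 M - - \frac{3}{2} = - 102 M + \frac{3}{2} = \frac{3}{2} - 102 M$)
$- \frac{15843}{49868} + \frac{t{\left(-152 \right)}}{1508} = - \frac{15843}{49868} + \frac{\frac{3}{2} - -15504}{1508} = \left(-15843\right) \frac{1}{49868} + \left(\frac{3}{2} + 15504\right) \frac{1}{1508} = - \frac{15843}{49868} + \frac{31011}{2} \cdot \frac{1}{1508} = - \frac{15843}{49868} + \frac{31011}{3016} = \frac{28820655}{2892344}$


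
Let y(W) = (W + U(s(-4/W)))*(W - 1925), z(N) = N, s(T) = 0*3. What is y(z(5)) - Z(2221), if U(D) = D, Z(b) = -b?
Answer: -7379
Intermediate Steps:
s(T) = 0
y(W) = W*(-1925 + W) (y(W) = (W + 0)*(W - 1925) = W*(-1925 + W))
y(z(5)) - Z(2221) = 5*(-1925 + 5) - (-1)*2221 = 5*(-1920) - 1*(-2221) = -9600 + 2221 = -7379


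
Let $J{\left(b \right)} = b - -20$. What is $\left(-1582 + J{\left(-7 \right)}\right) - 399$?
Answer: $-1968$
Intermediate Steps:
$J{\left(b \right)} = 20 + b$ ($J{\left(b \right)} = b + 20 = 20 + b$)
$\left(-1582 + J{\left(-7 \right)}\right) - 399 = \left(-1582 + \left(20 - 7\right)\right) - 399 = \left(-1582 + 13\right) - 399 = -1569 - 399 = -1968$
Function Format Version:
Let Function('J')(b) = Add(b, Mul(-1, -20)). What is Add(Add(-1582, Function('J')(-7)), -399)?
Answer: -1968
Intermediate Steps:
Function('J')(b) = Add(20, b) (Function('J')(b) = Add(b, 20) = Add(20, b))
Add(Add(-1582, Function('J')(-7)), -399) = Add(Add(-1582, Add(20, -7)), -399) = Add(Add(-1582, 13), -399) = Add(-1569, -399) = -1968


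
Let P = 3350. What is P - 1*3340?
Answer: 10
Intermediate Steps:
P - 1*3340 = 3350 - 1*3340 = 3350 - 3340 = 10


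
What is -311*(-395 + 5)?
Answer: 121290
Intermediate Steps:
-311*(-395 + 5) = -311*(-390) = 121290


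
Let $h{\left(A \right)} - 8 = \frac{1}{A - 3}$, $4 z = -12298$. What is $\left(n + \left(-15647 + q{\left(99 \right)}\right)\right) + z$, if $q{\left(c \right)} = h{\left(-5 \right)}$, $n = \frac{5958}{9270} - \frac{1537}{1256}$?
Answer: $- \frac{6052548507}{323420} \approx -18714.0$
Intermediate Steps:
$z = - \frac{6149}{2}$ ($z = \frac{1}{4} \left(-12298\right) = - \frac{6149}{2} \approx -3074.5$)
$h{\left(A \right)} = 8 + \frac{1}{-3 + A}$ ($h{\left(A \right)} = 8 + \frac{1}{A - 3} = 8 + \frac{1}{-3 + A}$)
$n = - \frac{375819}{646840}$ ($n = 5958 \cdot \frac{1}{9270} - \frac{1537}{1256} = \frac{331}{515} - \frac{1537}{1256} = - \frac{375819}{646840} \approx -0.58101$)
$q{\left(c \right)} = \frac{63}{8}$ ($q{\left(c \right)} = \frac{-23 + 8 \left(-5\right)}{-3 - 5} = \frac{-23 - 40}{-8} = \left(- \frac{1}{8}\right) \left(-63\right) = \frac{63}{8}$)
$\left(n + \left(-15647 + q{\left(99 \right)}\right)\right) + z = \left(- \frac{375819}{646840} + \left(-15647 + \frac{63}{8}\right)\right) - \frac{6149}{2} = \left(- \frac{375819}{646840} - \frac{125113}{8}\right) - \frac{6149}{2} = - \frac{5058193717}{323420} - \frac{6149}{2} = - \frac{6052548507}{323420}$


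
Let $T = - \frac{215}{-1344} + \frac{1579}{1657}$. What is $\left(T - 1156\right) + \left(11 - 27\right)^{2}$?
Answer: $- \frac{2001828769}{2227008} \approx -898.89$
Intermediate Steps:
$T = \frac{2478431}{2227008}$ ($T = \left(-215\right) \left(- \frac{1}{1344}\right) + 1579 \cdot \frac{1}{1657} = \frac{215}{1344} + \frac{1579}{1657} = \frac{2478431}{2227008} \approx 1.1129$)
$\left(T - 1156\right) + \left(11 - 27\right)^{2} = \left(\frac{2478431}{2227008} - 1156\right) + \left(11 - 27\right)^{2} = - \frac{2571942817}{2227008} + \left(-16\right)^{2} = - \frac{2571942817}{2227008} + 256 = - \frac{2001828769}{2227008}$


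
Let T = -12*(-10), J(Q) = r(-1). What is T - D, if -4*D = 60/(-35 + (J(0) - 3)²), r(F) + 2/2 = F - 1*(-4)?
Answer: 4065/34 ≈ 119.56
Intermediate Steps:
r(F) = 3 + F (r(F) = -1 + (F - 1*(-4)) = -1 + (F + 4) = -1 + (4 + F) = 3 + F)
J(Q) = 2 (J(Q) = 3 - 1 = 2)
T = 120
D = 15/34 (D = -15/(-35 + (2 - 3)²) = -15/(-35 + (-1)²) = -15/(-35 + 1) = -15/(-34) = -15*(-1)/34 = -¼*(-30/17) = 15/34 ≈ 0.44118)
T - D = 120 - 1*15/34 = 120 - 15/34 = 4065/34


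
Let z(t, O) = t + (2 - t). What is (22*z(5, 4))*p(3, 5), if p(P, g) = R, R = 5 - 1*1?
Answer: 176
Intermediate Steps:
R = 4 (R = 5 - 1 = 4)
z(t, O) = 2
p(P, g) = 4
(22*z(5, 4))*p(3, 5) = (22*2)*4 = 44*4 = 176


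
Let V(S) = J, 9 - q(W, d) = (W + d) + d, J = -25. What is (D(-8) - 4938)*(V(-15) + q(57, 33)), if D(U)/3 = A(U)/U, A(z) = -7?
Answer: 5488137/8 ≈ 6.8602e+5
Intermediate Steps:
q(W, d) = 9 - W - 2*d (q(W, d) = 9 - ((W + d) + d) = 9 - (W + 2*d) = 9 + (-W - 2*d) = 9 - W - 2*d)
V(S) = -25
D(U) = -21/U (D(U) = 3*(-7/U) = -21/U)
(D(-8) - 4938)*(V(-15) + q(57, 33)) = (-21/(-8) - 4938)*(-25 + (9 - 1*57 - 2*33)) = (-21*(-⅛) - 4938)*(-25 + (9 - 57 - 66)) = (21/8 - 4938)*(-25 - 114) = -39483/8*(-139) = 5488137/8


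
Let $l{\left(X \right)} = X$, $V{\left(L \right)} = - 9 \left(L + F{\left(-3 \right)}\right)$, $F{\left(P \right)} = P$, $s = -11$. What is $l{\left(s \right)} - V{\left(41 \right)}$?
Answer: $331$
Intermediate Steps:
$V{\left(L \right)} = 27 - 9 L$ ($V{\left(L \right)} = - 9 \left(L - 3\right) = - 9 \left(-3 + L\right) = 27 - 9 L$)
$l{\left(s \right)} - V{\left(41 \right)} = -11 - \left(27 - 369\right) = -11 - -342 = -11 + 342 = 331$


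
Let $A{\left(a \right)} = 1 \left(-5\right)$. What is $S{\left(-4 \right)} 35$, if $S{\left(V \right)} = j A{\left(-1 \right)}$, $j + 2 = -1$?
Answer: $525$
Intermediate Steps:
$j = -3$ ($j = -2 - 1 = -3$)
$A{\left(a \right)} = -5$
$S{\left(V \right)} = 15$ ($S{\left(V \right)} = \left(-3\right) \left(-5\right) = 15$)
$S{\left(-4 \right)} 35 = 15 \cdot 35 = 525$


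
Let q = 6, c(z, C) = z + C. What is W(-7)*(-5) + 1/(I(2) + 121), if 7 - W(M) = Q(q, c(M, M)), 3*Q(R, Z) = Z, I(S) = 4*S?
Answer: -2508/43 ≈ -58.326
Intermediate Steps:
c(z, C) = C + z
Q(R, Z) = Z/3
W(M) = 7 - 2*M/3 (W(M) = 7 - (M + M)/3 = 7 - 2*M/3)
W(-7)*(-5) + 1/(I(2) + 121) = (7 - 2/3*(-7))*(-5) + 1/(4*2 + 121) = (7 + 14/3)*(-5) + 1/(8 + 121) = (35/3)*(-5) + 1/129 = -175/3 + 1/129 = -2508/43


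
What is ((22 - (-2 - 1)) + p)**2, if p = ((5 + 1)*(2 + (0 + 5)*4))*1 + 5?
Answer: 26244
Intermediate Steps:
p = 137 (p = (6*(2 + 5*4))*1 + 5 = (6*(2 + 20))*1 + 5 = (6*22)*1 + 5 = 132*1 + 5 = 132 + 5 = 137)
((22 - (-2 - 1)) + p)**2 = ((22 - (-2 - 1)) + 137)**2 = ((22 - 1*(-3)) + 137)**2 = ((22 + 3) + 137)**2 = (25 + 137)**2 = 162**2 = 26244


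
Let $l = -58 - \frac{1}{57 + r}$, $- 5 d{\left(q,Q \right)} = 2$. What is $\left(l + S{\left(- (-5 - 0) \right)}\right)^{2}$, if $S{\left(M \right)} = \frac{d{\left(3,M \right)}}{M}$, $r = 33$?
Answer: $\frac{683351881}{202500} \approx 3374.6$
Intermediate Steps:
$d{\left(q,Q \right)} = - \frac{2}{5}$ ($d{\left(q,Q \right)} = \left(- \frac{1}{5}\right) 2 = - \frac{2}{5}$)
$S{\left(M \right)} = - \frac{2}{5 M}$
$l = - \frac{5221}{90}$ ($l = -58 - \frac{1}{57 + 33} = -58 - \frac{1}{90} = - \frac{5221}{90} \approx -58.011$)
$\left(l + S{\left(- (-5 - 0) \right)}\right)^{2} = \left(- \frac{5221}{90} - \frac{2}{5 \left(- (-5 - 0)\right)}\right)^{2} = \left(- \frac{5221}{90} - \frac{2}{5 \left(- (-5 + 0)\right)}\right)^{2} = \left(- \frac{5221}{90} - \frac{2}{5 \left(\left(-1\right) \left(-5\right)\right)}\right)^{2} = \left(- \frac{5221}{90} - \frac{2}{5 \cdot 5}\right)^{2} = \left(- \frac{5221}{90} - \frac{2}{25}\right)^{2} = \left(- \frac{26141}{450}\right)^{2} = \frac{683351881}{202500}$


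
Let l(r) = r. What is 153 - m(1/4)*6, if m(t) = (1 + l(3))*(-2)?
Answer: 201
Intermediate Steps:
m(t) = -8 (m(t) = (1 + 3)*(-2) = 4*(-2) = -8)
153 - m(1/4)*6 = 153 - (-8)*6 = 153 - 1*(-48) = 153 + 48 = 201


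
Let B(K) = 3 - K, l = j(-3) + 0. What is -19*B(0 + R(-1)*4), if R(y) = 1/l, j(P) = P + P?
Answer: -209/3 ≈ -69.667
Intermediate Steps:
j(P) = 2*P
l = -6 (l = 2*(-3) + 0 = -6 + 0 = -6)
R(y) = -⅙ (R(y) = 1/(-6) = -⅙)
-19*B(0 + R(-1)*4) = -19*(3 - (0 - ⅙*4)) = -19*(3 - (0 - ⅔)) = -19*(3 - 1*(-⅔)) = -19*(3 + ⅔) = -19*11/3 = -209/3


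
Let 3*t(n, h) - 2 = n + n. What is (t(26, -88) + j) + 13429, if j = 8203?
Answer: 21650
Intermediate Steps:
t(n, h) = ⅔ + 2*n/3 (t(n, h) = ⅔ + (n + n)/3 = ⅔ + (2*n)/3 = ⅔ + 2*n/3)
(t(26, -88) + j) + 13429 = ((⅔ + (⅔)*26) + 8203) + 13429 = ((⅔ + 52/3) + 8203) + 13429 = (18 + 8203) + 13429 = 8221 + 13429 = 21650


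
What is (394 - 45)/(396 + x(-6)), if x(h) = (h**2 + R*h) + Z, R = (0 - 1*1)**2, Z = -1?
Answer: 349/425 ≈ 0.82118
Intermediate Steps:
R = 1 (R = (0 - 1)**2 = (-1)**2 = 1)
x(h) = -1 + h + h**2 (x(h) = (h**2 + 1*h) - 1 = (h**2 + h) - 1 = (h + h**2) - 1 = -1 + h + h**2)
(394 - 45)/(396 + x(-6)) = (394 - 45)/(396 + (-1 - 6 + (-6)**2)) = 349/(396 + (-1 - 6 + 36)) = 349/(396 + 29) = 349/425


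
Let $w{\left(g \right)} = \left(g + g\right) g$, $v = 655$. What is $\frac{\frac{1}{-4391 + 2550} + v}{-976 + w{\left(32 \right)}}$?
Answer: $\frac{602927}{986776} \approx 0.61101$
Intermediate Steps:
$w{\left(g \right)} = 2 g^{2}$ ($w{\left(g \right)} = 2 g g = 2 g^{2}$)
$\frac{\frac{1}{-4391 + 2550} + v}{-976 + w{\left(32 \right)}} = \frac{\frac{1}{-4391 + 2550} + 655}{-976 + 2 \cdot 32^{2}} = \frac{\frac{1}{-1841} + 655}{-976 + 2 \cdot 1024} = \frac{- \frac{1}{1841} + 655}{-976 + 2048} = \frac{1205854}{1841 \cdot 1072} = \frac{1205854}{1841} \cdot \frac{1}{1072} = \frac{602927}{986776}$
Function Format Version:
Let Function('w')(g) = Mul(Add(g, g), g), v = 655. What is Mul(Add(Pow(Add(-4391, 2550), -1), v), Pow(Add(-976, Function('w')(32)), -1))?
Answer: Rational(602927, 986776) ≈ 0.61101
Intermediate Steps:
Function('w')(g) = Mul(2, Pow(g, 2)) (Function('w')(g) = Mul(Mul(2, g), g) = Mul(2, Pow(g, 2)))
Mul(Add(Pow(Add(-4391, 2550), -1), v), Pow(Add(-976, Function('w')(32)), -1)) = Mul(Add(Pow(Add(-4391, 2550), -1), 655), Pow(Add(-976, Mul(2, Pow(32, 2))), -1)) = Mul(Add(Pow(-1841, -1), 655), Pow(Add(-976, Mul(2, 1024)), -1)) = Mul(Add(Rational(-1, 1841), 655), Pow(Add(-976, 2048), -1)) = Mul(Rational(1205854, 1841), Pow(1072, -1)) = Mul(Rational(1205854, 1841), Rational(1, 1072)) = Rational(602927, 986776)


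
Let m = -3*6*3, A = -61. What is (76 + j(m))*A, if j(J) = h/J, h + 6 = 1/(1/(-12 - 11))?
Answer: -252113/54 ≈ -4668.8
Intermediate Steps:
m = -54 (m = -18*3 = -54)
h = -29 (h = -6 + 1/(1/(-12 - 11)) = -6 + 1/(1/(-23)) = -6 + 1/(-1/23) = -6 - 23 = -29)
j(J) = -29/J
(76 + j(m))*A = (76 - 29/(-54))*(-61) = (76 - 29*(-1/54))*(-61) = (76 + 29/54)*(-61) = (4133/54)*(-61) = -252113/54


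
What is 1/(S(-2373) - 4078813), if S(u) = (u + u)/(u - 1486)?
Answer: -3859/15740134621 ≈ -2.4517e-7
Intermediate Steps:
S(u) = 2*u/(-1486 + u) (S(u) = (2*u)/(-1486 + u) = 2*u/(-1486 + u))
1/(S(-2373) - 4078813) = 1/(2*(-2373)/(-1486 - 2373) - 4078813) = 1/(2*(-2373)/(-3859) - 4078813) = 1/(2*(-2373)*(-1/3859) - 4078813) = 1/(4746/3859 - 4078813) = 1/(-15740134621/3859) = -3859/15740134621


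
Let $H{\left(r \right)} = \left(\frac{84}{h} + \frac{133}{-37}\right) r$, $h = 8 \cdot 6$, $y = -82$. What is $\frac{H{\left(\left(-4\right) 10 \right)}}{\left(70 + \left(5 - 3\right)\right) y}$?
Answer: $- \frac{455}{36408} \approx -0.012497$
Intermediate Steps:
$h = 48$
$H{\left(r \right)} = - \frac{273 r}{148}$ ($H{\left(r \right)} = \left(\frac{84}{48} + \frac{133}{-37}\right) r = \left(84 \cdot \frac{1}{48} + 133 \left(- \frac{1}{37}\right)\right) r = \left(\frac{7}{4} - \frac{133}{37}\right) r = - \frac{273 r}{148}$)
$\frac{H{\left(\left(-4\right) 10 \right)}}{\left(70 + \left(5 - 3\right)\right) y} = \frac{\left(- \frac{273}{148}\right) \left(\left(-4\right) 10\right)}{\left(70 + \left(5 - 3\right)\right) \left(-82\right)} = \frac{\left(- \frac{273}{148}\right) \left(-40\right)}{\left(70 + \left(5 - 3\right)\right) \left(-82\right)} = \frac{2730}{37 \left(70 + 2\right) \left(-82\right)} = \frac{2730}{37 \cdot 72 \left(-82\right)} = \frac{2730}{37 \left(-5904\right)} = \frac{2730}{37} \left(- \frac{1}{5904}\right) = - \frac{455}{36408}$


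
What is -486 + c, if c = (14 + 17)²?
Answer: 475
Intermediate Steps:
c = 961 (c = 31² = 961)
-486 + c = -486 + 961 = 475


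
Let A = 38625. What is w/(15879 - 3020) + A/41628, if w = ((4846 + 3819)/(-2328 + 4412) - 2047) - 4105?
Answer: 20905689659/46481401582 ≈ 0.44976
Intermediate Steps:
w = -12812103/2084 (w = (8665/2084 - 2047) - 4105 = -4257283/2084 - 4105 = -12812103/2084 ≈ -6147.8)
w/(15879 - 3020) + A/41628 = -12812103/(2084*(15879 - 3020)) + 38625/41628 = -12812103/2084/12859 + 38625*(1/41628) = -12812103/2084*1/12859 + 12875/13876 = -12812103/26798156 + 12875/13876 = 20905689659/46481401582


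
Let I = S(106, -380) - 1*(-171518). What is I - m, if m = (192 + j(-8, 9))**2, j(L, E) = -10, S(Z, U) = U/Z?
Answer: 7334692/53 ≈ 1.3839e+5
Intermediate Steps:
I = 9090264/53 (I = -380/106 - 1*(-171518) = -380*1/106 + 171518 = -190/53 + 171518 = 9090264/53 ≈ 1.7151e+5)
m = 33124 (m = (192 - 10)**2 = 182**2 = 33124)
I - m = 9090264/53 - 1*33124 = 9090264/53 - 33124 = 7334692/53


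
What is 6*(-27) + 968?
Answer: 806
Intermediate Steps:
6*(-27) + 968 = -162 + 968 = 806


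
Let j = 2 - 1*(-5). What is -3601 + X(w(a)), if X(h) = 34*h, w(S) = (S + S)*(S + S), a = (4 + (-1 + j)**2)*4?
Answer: 3477999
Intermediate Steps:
j = 7 (j = 2 + 5 = 7)
a = 160 (a = (4 + (-1 + 7)**2)*4 = (4 + 6**2)*4 = (4 + 36)*4 = 40*4 = 160)
w(S) = 4*S**2 (w(S) = (2*S)*(2*S) = 4*S**2)
-3601 + X(w(a)) = -3601 + 34*(4*160**2) = -3601 + 34*(4*25600) = -3601 + 34*102400 = -3601 + 3481600 = 3477999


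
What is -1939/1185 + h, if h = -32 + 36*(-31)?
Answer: -1362319/1185 ≈ -1149.6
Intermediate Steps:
h = -1148 (h = -32 - 1116 = -1148)
-1939/1185 + h = -1939/1185 - 1148 = -1362319/1185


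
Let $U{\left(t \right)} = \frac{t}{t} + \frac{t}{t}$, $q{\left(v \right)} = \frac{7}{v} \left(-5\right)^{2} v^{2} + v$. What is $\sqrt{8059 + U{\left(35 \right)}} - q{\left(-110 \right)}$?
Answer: $19360 + \sqrt{8061} \approx 19450.0$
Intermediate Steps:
$q{\left(v \right)} = 176 v$ ($q{\left(v \right)} = \frac{7}{v} 25 v^{2} + v = 175 v + v = 176 v$)
$U{\left(t \right)} = 2$ ($U{\left(t \right)} = 1 + 1 = 2$)
$\sqrt{8059 + U{\left(35 \right)}} - q{\left(-110 \right)} = \sqrt{8059 + 2} - 176 \left(-110\right) = \sqrt{8061} - -19360 = \sqrt{8061} + 19360 = 19360 + \sqrt{8061}$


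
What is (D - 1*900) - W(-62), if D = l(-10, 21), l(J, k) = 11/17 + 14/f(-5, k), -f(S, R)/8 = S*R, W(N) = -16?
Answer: -901003/1020 ≈ -883.34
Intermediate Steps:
f(S, R) = -8*R*S (f(S, R) = -8*S*R = -8*R*S)
l(J, k) = 11/17 + 7/(20*k) (l(J, k) = 11/17 + 14/((-8*k*(-5))) = 11*(1/17) + 14/((40*k)) = 11/17 + 14*(1/(40*k)) = 11/17 + 7/(20*k))
D = 677/1020 (D = (1/340)*(119 + 220*21)/21 = (1/340)*(1/21)*(119 + 4620) = (1/340)*(1/21)*4739 = 677/1020 ≈ 0.66373)
(D - 1*900) - W(-62) = (677/1020 - 1*900) - 1*(-16) = (677/1020 - 900) + 16 = -917323/1020 + 16 = -901003/1020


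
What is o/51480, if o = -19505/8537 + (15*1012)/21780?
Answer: -223657/7251498540 ≈ -3.0843e-5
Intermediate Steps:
o = -447314/281721 (o = -19505*1/8537 + 15180*(1/21780) = -19505/8537 + 23/33 = -447314/281721 ≈ -1.5878)
o/51480 = -447314/281721/51480 = -447314/281721*1/51480 = -223657/7251498540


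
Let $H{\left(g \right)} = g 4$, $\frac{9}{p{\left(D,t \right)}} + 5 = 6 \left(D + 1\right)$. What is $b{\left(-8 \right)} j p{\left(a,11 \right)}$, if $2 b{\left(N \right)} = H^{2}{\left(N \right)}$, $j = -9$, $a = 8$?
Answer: $- \frac{41472}{49} \approx -846.37$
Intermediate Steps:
$p{\left(D,t \right)} = \frac{9}{1 + 6 D}$ ($p{\left(D,t \right)} = \frac{9}{-5 + 6 \left(D + 1\right)} = \frac{9}{-5 + 6 \left(1 + D\right)} = \frac{9}{-5 + \left(6 + 6 D\right)} = \frac{9}{1 + 6 D}$)
$H{\left(g \right)} = 4 g$
$b{\left(N \right)} = 8 N^{2}$ ($b{\left(N \right)} = \frac{\left(4 N\right)^{2}}{2} = \frac{16 N^{2}}{2} = 8 N^{2}$)
$b{\left(-8 \right)} j p{\left(a,11 \right)} = 8 \left(-8\right)^{2} \left(-9\right) \frac{9}{1 + 6 \cdot 8} = 8 \cdot 64 \left(-9\right) \frac{9}{1 + 48} = 512 \left(-9\right) \frac{9}{49} = - 4608 \cdot 9 \cdot \frac{1}{49} = \left(-4608\right) \frac{9}{49} = - \frac{41472}{49}$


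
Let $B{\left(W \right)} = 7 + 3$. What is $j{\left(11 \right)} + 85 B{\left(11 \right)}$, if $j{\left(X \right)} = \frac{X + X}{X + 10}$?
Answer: $\frac{17872}{21} \approx 851.05$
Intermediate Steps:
$B{\left(W \right)} = 10$
$j{\left(X \right)} = \frac{2 X}{10 + X}$
$j{\left(11 \right)} + 85 B{\left(11 \right)} = 2 \cdot 11 \frac{1}{10 + 11} + 85 \cdot 10 = 2 \cdot 11 \cdot \frac{1}{21} + 850 = \frac{22}{21} + 850 = \frac{17872}{21}$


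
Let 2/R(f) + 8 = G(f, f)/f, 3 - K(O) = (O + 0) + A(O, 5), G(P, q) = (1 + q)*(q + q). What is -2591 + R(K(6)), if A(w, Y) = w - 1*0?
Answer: -31093/12 ≈ -2591.1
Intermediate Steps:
G(P, q) = 2*q*(1 + q) (G(P, q) = (1 + q)*(2*q) = 2*q*(1 + q))
A(w, Y) = w (A(w, Y) = w + 0 = w)
K(O) = 3 - 2*O (K(O) = 3 - ((O + 0) + O) = 3 - (O + O) = 3 - 2*O)
R(f) = 2/(-6 + 2*f) (R(f) = 2/(-8 + (2*f*(1 + f))/f) = 2/(-8 + (2 + 2*f)) = 2/(-6 + 2*f))
-2591 + R(K(6)) = -2591 + 1/(-3 + (3 - 2*6)) = -2591 + 1/(-3 + (3 - 12)) = -2591 + 1/(-3 - 9) = -2591 + 1/(-12) = -2591 - 1/12 = -31093/12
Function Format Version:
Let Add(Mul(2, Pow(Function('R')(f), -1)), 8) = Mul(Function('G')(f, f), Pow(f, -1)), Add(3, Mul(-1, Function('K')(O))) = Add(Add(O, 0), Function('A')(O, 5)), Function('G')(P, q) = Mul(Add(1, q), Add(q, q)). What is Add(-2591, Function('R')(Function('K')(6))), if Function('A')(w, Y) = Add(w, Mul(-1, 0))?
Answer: Rational(-31093, 12) ≈ -2591.1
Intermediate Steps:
Function('G')(P, q) = Mul(2, q, Add(1, q)) (Function('G')(P, q) = Mul(Add(1, q), Mul(2, q)) = Mul(2, q, Add(1, q)))
Function('A')(w, Y) = w (Function('A')(w, Y) = Add(w, 0) = w)
Function('K')(O) = Add(3, Mul(-2, O)) (Function('K')(O) = Add(3, Mul(-1, Add(Add(O, 0), O))) = Add(3, Mul(-1, Add(O, O))) = Add(3, Mul(-1, Mul(2, O))) = Add(3, Mul(-2, O)))
Function('R')(f) = Mul(2, Pow(Add(-6, Mul(2, f)), -1)) (Function('R')(f) = Mul(2, Pow(Add(-8, Mul(Mul(2, f, Add(1, f)), Pow(f, -1))), -1)) = Mul(2, Pow(Add(-8, Add(2, Mul(2, f))), -1)) = Mul(2, Pow(Add(-6, Mul(2, f)), -1)))
Add(-2591, Function('R')(Function('K')(6))) = Add(-2591, Pow(Add(-3, Add(3, Mul(-2, 6))), -1)) = Add(-2591, Pow(Add(-3, Add(3, -12)), -1)) = Add(-2591, Pow(Add(-3, -9), -1)) = Add(-2591, Pow(-12, -1)) = Add(-2591, Rational(-1, 12)) = Rational(-31093, 12)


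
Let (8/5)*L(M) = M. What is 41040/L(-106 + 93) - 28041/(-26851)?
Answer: -1762779531/349063 ≈ -5050.0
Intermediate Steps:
L(M) = 5*M/8
41040/L(-106 + 93) - 28041/(-26851) = 41040/((5*(-106 + 93)/8)) - 28041/(-26851) = 41040/(((5/8)*(-13))) - 28041*(-1/26851) = 41040/(-65/8) + 28041/26851 = 41040*(-8/65) + 28041/26851 = -65664/13 + 28041/26851 = -1762779531/349063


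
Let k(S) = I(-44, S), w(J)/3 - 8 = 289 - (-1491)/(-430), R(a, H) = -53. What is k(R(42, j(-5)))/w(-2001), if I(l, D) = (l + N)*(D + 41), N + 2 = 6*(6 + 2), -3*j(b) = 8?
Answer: -3440/126219 ≈ -0.027254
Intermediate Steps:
j(b) = -8/3 (j(b) = -1/3*8 = -8/3)
N = 46 (N = -2 + 6*(6 + 2) = -2 + 6*8 = -2 + 48 = 46)
I(l, D) = (41 + D)*(46 + l) (I(l, D) = (l + 46)*(D + 41) = (46 + l)*(41 + D) = (41 + D)*(46 + l))
w(J) = 378657/430 (w(J) = 24 + 3*(289 - (-1491)/(-430)) = 24 + 3*(289 - (-1491)*(-1)/430) = 24 + 3*(289 - 1*1491/430) = 24 + 3*(289 - 1491/430) = 24 + 3*(122779/430) = 24 + 368337/430 = 378657/430)
k(S) = 82 + 2*S (k(S) = 1886 + 41*(-44) + 46*S + S*(-44) = 1886 - 1804 + 46*S - 44*S = 82 + 2*S)
k(R(42, j(-5)))/w(-2001) = (82 + 2*(-53))/(378657/430) = (82 - 106)*(430/378657) = -24*430/378657 = -3440/126219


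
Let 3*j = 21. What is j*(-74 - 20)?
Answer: -658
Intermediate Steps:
j = 7 (j = (⅓)*21 = 7)
j*(-74 - 20) = 7*(-74 - 20) = 7*(-94) = -658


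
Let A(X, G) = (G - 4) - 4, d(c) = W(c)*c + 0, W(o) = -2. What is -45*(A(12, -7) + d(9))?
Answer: 1485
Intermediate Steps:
d(c) = -2*c (d(c) = -2*c + 0 = -2*c)
A(X, G) = -8 + G (A(X, G) = (-4 + G) - 4 = -8 + G)
-45*(A(12, -7) + d(9)) = -45*((-8 - 7) - 2*9) = -45*(-15 - 18) = -45*(-33) = 1485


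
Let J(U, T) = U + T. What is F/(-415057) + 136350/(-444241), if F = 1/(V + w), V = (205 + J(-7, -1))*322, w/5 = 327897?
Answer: -96373332346516291/313993293250835303 ≈ -0.30693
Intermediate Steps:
J(U, T) = T + U
w = 1639485 (w = 5*327897 = 1639485)
V = 63434 (V = (205 + (-1 - 7))*322 = (205 - 8)*322 = 197*322 = 63434)
F = 1/1702919 (F = 1/(63434 + 1639485) = 1/1702919 ≈ 5.8723e-7)
F/(-415057) + 136350/(-444241) = (1/1702919)/(-415057) + 136350/(-444241) = (1/1702919)*(-1/415057) + 136350*(-1/444241) = -1/706808451383 - 136350/444241 = -96373332346516291/313993293250835303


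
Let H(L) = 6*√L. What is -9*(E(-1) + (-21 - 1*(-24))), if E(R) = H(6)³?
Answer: -27 - 11664*√6 ≈ -28598.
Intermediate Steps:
E(R) = 1296*√6 (E(R) = (6*√6)³ = 1296*√6)
-9*(E(-1) + (-21 - 1*(-24))) = -9*(1296*√6 + (-21 - 1*(-24))) = -9*(1296*√6 + (-21 + 24)) = -9*(1296*√6 + 3) = -9*(3 + 1296*√6) = -27 - 11664*√6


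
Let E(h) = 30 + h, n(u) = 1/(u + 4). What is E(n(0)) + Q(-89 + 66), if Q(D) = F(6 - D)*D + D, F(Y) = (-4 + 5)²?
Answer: -63/4 ≈ -15.750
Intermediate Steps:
n(u) = 1/(4 + u)
F(Y) = 1 (F(Y) = 1² = 1)
Q(D) = 2*D (Q(D) = 1*D + D = D + D = 2*D)
E(n(0)) + Q(-89 + 66) = (30 + 1/(4 + 0)) + 2*(-89 + 66) = (30 + 1/4) + 2*(-23) = (30 + ¼) - 46 = 121/4 - 46 = -63/4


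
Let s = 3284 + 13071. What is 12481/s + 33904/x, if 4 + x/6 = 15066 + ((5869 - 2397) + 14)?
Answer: 242935681/227514405 ≈ 1.0678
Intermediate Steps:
s = 16355
x = 111288 (x = -24 + 6*(15066 + ((5869 - 2397) + 14)) = -24 + 6*(15066 + (3472 + 14)) = -24 + 6*(15066 + 3486) = -24 + 6*18552 = -24 + 111312 = 111288)
12481/s + 33904/x = 12481/16355 + 33904/111288 = 12481*(1/16355) + 33904*(1/111288) = 12481/16355 + 4238/13911 = 242935681/227514405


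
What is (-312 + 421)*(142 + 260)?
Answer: 43818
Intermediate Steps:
(-312 + 421)*(142 + 260) = 109*402 = 43818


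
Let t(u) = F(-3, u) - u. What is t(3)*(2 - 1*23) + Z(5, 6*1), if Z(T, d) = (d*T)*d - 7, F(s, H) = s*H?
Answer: 425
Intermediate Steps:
F(s, H) = H*s
t(u) = -4*u (t(u) = u*(-3) - u = -3*u - u = -4*u)
Z(T, d) = -7 + T*d² (Z(T, d) = (T*d)*d - 7 = T*d² - 7 = -7 + T*d²)
t(3)*(2 - 1*23) + Z(5, 6*1) = (-4*3)*(2 - 1*23) + (-7 + 5*(6*1)²) = -12*(2 - 23) + (-7 + 5*6²) = -12*(-21) + (-7 + 5*36) = 252 + (-7 + 180) = 252 + 173 = 425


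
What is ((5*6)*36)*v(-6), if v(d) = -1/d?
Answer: 180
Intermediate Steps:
((5*6)*36)*v(-6) = ((5*6)*36)*(-1/(-6)) = (30*36)*(-1*(-⅙)) = 1080*(⅙) = 180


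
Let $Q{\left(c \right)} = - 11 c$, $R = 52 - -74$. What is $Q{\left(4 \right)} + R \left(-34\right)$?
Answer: $-4328$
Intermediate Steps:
$R = 126$ ($R = 52 + 74 = 126$)
$Q{\left(4 \right)} + R \left(-34\right) = \left(-11\right) 4 + 126 \left(-34\right) = -44 - 4284 = -4328$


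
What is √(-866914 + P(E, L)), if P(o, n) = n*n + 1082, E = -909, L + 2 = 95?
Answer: I*√857183 ≈ 925.84*I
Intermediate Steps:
L = 93 (L = -2 + 95 = 93)
P(o, n) = 1082 + n² (P(o, n) = n² + 1082 = 1082 + n²)
√(-866914 + P(E, L)) = √(-866914 + (1082 + 93²)) = √(-866914 + (1082 + 8649)) = √(-866914 + 9731) = √(-857183) = I*√857183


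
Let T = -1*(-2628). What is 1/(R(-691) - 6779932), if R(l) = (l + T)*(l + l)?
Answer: -1/9456866 ≈ -1.0574e-7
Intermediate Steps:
T = 2628
R(l) = 2*l*(2628 + l) (R(l) = (l + 2628)*(l + l) = (2628 + l)*(2*l) = 2*l*(2628 + l))
1/(R(-691) - 6779932) = 1/(2*(-691)*(2628 - 691) - 6779932) = 1/(2*(-691)*1937 - 6779932) = 1/(-2676934 - 6779932) = 1/(-9456866) = -1/9456866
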